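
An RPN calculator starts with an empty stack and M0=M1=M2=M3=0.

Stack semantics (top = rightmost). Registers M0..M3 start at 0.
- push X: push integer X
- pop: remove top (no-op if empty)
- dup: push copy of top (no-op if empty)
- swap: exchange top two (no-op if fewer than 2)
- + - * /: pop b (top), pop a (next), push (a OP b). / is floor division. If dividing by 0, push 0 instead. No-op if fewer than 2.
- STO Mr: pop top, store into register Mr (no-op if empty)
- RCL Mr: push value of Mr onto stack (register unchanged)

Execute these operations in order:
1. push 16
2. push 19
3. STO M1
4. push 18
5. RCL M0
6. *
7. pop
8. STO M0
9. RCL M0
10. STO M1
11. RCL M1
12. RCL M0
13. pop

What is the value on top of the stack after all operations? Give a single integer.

After op 1 (push 16): stack=[16] mem=[0,0,0,0]
After op 2 (push 19): stack=[16,19] mem=[0,0,0,0]
After op 3 (STO M1): stack=[16] mem=[0,19,0,0]
After op 4 (push 18): stack=[16,18] mem=[0,19,0,0]
After op 5 (RCL M0): stack=[16,18,0] mem=[0,19,0,0]
After op 6 (*): stack=[16,0] mem=[0,19,0,0]
After op 7 (pop): stack=[16] mem=[0,19,0,0]
After op 8 (STO M0): stack=[empty] mem=[16,19,0,0]
After op 9 (RCL M0): stack=[16] mem=[16,19,0,0]
After op 10 (STO M1): stack=[empty] mem=[16,16,0,0]
After op 11 (RCL M1): stack=[16] mem=[16,16,0,0]
After op 12 (RCL M0): stack=[16,16] mem=[16,16,0,0]
After op 13 (pop): stack=[16] mem=[16,16,0,0]

Answer: 16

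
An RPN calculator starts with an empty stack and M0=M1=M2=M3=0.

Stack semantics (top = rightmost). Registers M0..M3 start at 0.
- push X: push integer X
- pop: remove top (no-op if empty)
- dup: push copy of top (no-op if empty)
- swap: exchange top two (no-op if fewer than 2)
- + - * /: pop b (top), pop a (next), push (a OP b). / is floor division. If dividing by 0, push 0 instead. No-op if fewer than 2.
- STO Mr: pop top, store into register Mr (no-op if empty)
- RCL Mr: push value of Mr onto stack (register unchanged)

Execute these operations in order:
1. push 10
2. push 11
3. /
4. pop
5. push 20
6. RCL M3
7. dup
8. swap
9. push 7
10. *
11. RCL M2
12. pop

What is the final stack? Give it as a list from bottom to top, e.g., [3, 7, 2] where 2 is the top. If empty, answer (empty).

After op 1 (push 10): stack=[10] mem=[0,0,0,0]
After op 2 (push 11): stack=[10,11] mem=[0,0,0,0]
After op 3 (/): stack=[0] mem=[0,0,0,0]
After op 4 (pop): stack=[empty] mem=[0,0,0,0]
After op 5 (push 20): stack=[20] mem=[0,0,0,0]
After op 6 (RCL M3): stack=[20,0] mem=[0,0,0,0]
After op 7 (dup): stack=[20,0,0] mem=[0,0,0,0]
After op 8 (swap): stack=[20,0,0] mem=[0,0,0,0]
After op 9 (push 7): stack=[20,0,0,7] mem=[0,0,0,0]
After op 10 (*): stack=[20,0,0] mem=[0,0,0,0]
After op 11 (RCL M2): stack=[20,0,0,0] mem=[0,0,0,0]
After op 12 (pop): stack=[20,0,0] mem=[0,0,0,0]

Answer: [20, 0, 0]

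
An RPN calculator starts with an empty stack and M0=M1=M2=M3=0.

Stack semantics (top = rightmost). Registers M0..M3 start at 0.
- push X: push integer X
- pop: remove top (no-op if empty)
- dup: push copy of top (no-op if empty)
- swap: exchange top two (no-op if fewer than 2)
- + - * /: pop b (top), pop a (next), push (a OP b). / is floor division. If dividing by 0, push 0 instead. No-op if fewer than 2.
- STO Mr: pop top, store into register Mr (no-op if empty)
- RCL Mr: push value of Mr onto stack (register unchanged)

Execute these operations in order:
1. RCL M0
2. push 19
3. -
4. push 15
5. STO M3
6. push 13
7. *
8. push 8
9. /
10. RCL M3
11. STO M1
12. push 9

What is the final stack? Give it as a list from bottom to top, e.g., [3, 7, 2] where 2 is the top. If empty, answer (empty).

After op 1 (RCL M0): stack=[0] mem=[0,0,0,0]
After op 2 (push 19): stack=[0,19] mem=[0,0,0,0]
After op 3 (-): stack=[-19] mem=[0,0,0,0]
After op 4 (push 15): stack=[-19,15] mem=[0,0,0,0]
After op 5 (STO M3): stack=[-19] mem=[0,0,0,15]
After op 6 (push 13): stack=[-19,13] mem=[0,0,0,15]
After op 7 (*): stack=[-247] mem=[0,0,0,15]
After op 8 (push 8): stack=[-247,8] mem=[0,0,0,15]
After op 9 (/): stack=[-31] mem=[0,0,0,15]
After op 10 (RCL M3): stack=[-31,15] mem=[0,0,0,15]
After op 11 (STO M1): stack=[-31] mem=[0,15,0,15]
After op 12 (push 9): stack=[-31,9] mem=[0,15,0,15]

Answer: [-31, 9]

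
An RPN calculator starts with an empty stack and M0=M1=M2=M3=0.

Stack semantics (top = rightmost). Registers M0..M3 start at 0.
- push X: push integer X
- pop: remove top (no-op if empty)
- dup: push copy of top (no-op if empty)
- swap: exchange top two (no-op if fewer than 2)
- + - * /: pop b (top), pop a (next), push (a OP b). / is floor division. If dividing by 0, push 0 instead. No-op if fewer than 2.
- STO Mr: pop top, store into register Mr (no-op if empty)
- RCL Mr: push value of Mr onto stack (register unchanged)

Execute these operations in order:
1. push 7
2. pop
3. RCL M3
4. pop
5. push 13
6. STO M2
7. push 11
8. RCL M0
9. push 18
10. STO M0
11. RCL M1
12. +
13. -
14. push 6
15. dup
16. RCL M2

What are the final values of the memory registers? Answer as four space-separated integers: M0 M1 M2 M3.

After op 1 (push 7): stack=[7] mem=[0,0,0,0]
After op 2 (pop): stack=[empty] mem=[0,0,0,0]
After op 3 (RCL M3): stack=[0] mem=[0,0,0,0]
After op 4 (pop): stack=[empty] mem=[0,0,0,0]
After op 5 (push 13): stack=[13] mem=[0,0,0,0]
After op 6 (STO M2): stack=[empty] mem=[0,0,13,0]
After op 7 (push 11): stack=[11] mem=[0,0,13,0]
After op 8 (RCL M0): stack=[11,0] mem=[0,0,13,0]
After op 9 (push 18): stack=[11,0,18] mem=[0,0,13,0]
After op 10 (STO M0): stack=[11,0] mem=[18,0,13,0]
After op 11 (RCL M1): stack=[11,0,0] mem=[18,0,13,0]
After op 12 (+): stack=[11,0] mem=[18,0,13,0]
After op 13 (-): stack=[11] mem=[18,0,13,0]
After op 14 (push 6): stack=[11,6] mem=[18,0,13,0]
After op 15 (dup): stack=[11,6,6] mem=[18,0,13,0]
After op 16 (RCL M2): stack=[11,6,6,13] mem=[18,0,13,0]

Answer: 18 0 13 0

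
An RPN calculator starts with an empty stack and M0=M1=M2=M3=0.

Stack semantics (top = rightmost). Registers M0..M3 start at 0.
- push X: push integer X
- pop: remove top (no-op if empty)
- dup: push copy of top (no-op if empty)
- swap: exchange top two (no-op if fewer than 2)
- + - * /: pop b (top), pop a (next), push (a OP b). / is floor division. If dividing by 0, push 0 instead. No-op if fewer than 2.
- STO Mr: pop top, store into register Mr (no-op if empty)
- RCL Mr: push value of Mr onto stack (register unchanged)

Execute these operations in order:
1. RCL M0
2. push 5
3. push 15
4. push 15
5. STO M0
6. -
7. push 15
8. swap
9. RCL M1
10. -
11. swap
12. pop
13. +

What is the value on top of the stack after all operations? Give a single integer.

After op 1 (RCL M0): stack=[0] mem=[0,0,0,0]
After op 2 (push 5): stack=[0,5] mem=[0,0,0,0]
After op 3 (push 15): stack=[0,5,15] mem=[0,0,0,0]
After op 4 (push 15): stack=[0,5,15,15] mem=[0,0,0,0]
After op 5 (STO M0): stack=[0,5,15] mem=[15,0,0,0]
After op 6 (-): stack=[0,-10] mem=[15,0,0,0]
After op 7 (push 15): stack=[0,-10,15] mem=[15,0,0,0]
After op 8 (swap): stack=[0,15,-10] mem=[15,0,0,0]
After op 9 (RCL M1): stack=[0,15,-10,0] mem=[15,0,0,0]
After op 10 (-): stack=[0,15,-10] mem=[15,0,0,0]
After op 11 (swap): stack=[0,-10,15] mem=[15,0,0,0]
After op 12 (pop): stack=[0,-10] mem=[15,0,0,0]
After op 13 (+): stack=[-10] mem=[15,0,0,0]

Answer: -10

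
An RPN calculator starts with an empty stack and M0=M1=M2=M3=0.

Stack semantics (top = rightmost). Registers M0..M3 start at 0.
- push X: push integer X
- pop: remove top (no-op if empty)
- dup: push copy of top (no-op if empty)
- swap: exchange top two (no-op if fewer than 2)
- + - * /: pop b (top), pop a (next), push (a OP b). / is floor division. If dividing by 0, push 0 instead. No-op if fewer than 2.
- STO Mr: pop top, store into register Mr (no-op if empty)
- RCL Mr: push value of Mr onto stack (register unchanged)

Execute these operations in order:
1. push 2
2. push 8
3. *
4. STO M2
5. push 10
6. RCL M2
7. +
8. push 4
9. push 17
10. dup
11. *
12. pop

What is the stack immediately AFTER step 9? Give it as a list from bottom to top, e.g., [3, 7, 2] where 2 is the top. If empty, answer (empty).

After op 1 (push 2): stack=[2] mem=[0,0,0,0]
After op 2 (push 8): stack=[2,8] mem=[0,0,0,0]
After op 3 (*): stack=[16] mem=[0,0,0,0]
After op 4 (STO M2): stack=[empty] mem=[0,0,16,0]
After op 5 (push 10): stack=[10] mem=[0,0,16,0]
After op 6 (RCL M2): stack=[10,16] mem=[0,0,16,0]
After op 7 (+): stack=[26] mem=[0,0,16,0]
After op 8 (push 4): stack=[26,4] mem=[0,0,16,0]
After op 9 (push 17): stack=[26,4,17] mem=[0,0,16,0]

[26, 4, 17]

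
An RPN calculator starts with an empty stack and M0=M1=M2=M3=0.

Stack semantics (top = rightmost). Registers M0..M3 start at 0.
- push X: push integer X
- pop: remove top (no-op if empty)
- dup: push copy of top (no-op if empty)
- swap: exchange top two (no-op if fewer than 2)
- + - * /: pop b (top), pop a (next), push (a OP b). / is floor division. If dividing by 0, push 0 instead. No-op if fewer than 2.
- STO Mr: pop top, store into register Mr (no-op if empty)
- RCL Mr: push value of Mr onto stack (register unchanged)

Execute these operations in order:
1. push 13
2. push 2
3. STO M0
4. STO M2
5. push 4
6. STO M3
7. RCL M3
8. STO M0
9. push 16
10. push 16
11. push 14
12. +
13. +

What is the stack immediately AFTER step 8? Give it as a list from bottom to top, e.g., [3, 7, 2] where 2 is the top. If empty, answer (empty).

After op 1 (push 13): stack=[13] mem=[0,0,0,0]
After op 2 (push 2): stack=[13,2] mem=[0,0,0,0]
After op 3 (STO M0): stack=[13] mem=[2,0,0,0]
After op 4 (STO M2): stack=[empty] mem=[2,0,13,0]
After op 5 (push 4): stack=[4] mem=[2,0,13,0]
After op 6 (STO M3): stack=[empty] mem=[2,0,13,4]
After op 7 (RCL M3): stack=[4] mem=[2,0,13,4]
After op 8 (STO M0): stack=[empty] mem=[4,0,13,4]

(empty)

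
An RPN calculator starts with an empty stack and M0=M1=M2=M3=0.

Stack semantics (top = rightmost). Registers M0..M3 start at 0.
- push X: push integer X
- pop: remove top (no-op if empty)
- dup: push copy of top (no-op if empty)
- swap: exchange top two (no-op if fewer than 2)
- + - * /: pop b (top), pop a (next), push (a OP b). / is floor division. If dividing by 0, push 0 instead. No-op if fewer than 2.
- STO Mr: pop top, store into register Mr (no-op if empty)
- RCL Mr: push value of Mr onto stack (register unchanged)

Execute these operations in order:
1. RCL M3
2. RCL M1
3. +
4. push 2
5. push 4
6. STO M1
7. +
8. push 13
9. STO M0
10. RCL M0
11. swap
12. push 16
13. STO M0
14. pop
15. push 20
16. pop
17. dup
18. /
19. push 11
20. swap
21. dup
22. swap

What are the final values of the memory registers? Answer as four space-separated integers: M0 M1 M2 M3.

After op 1 (RCL M3): stack=[0] mem=[0,0,0,0]
After op 2 (RCL M1): stack=[0,0] mem=[0,0,0,0]
After op 3 (+): stack=[0] mem=[0,0,0,0]
After op 4 (push 2): stack=[0,2] mem=[0,0,0,0]
After op 5 (push 4): stack=[0,2,4] mem=[0,0,0,0]
After op 6 (STO M1): stack=[0,2] mem=[0,4,0,0]
After op 7 (+): stack=[2] mem=[0,4,0,0]
After op 8 (push 13): stack=[2,13] mem=[0,4,0,0]
After op 9 (STO M0): stack=[2] mem=[13,4,0,0]
After op 10 (RCL M0): stack=[2,13] mem=[13,4,0,0]
After op 11 (swap): stack=[13,2] mem=[13,4,0,0]
After op 12 (push 16): stack=[13,2,16] mem=[13,4,0,0]
After op 13 (STO M0): stack=[13,2] mem=[16,4,0,0]
After op 14 (pop): stack=[13] mem=[16,4,0,0]
After op 15 (push 20): stack=[13,20] mem=[16,4,0,0]
After op 16 (pop): stack=[13] mem=[16,4,0,0]
After op 17 (dup): stack=[13,13] mem=[16,4,0,0]
After op 18 (/): stack=[1] mem=[16,4,0,0]
After op 19 (push 11): stack=[1,11] mem=[16,4,0,0]
After op 20 (swap): stack=[11,1] mem=[16,4,0,0]
After op 21 (dup): stack=[11,1,1] mem=[16,4,0,0]
After op 22 (swap): stack=[11,1,1] mem=[16,4,0,0]

Answer: 16 4 0 0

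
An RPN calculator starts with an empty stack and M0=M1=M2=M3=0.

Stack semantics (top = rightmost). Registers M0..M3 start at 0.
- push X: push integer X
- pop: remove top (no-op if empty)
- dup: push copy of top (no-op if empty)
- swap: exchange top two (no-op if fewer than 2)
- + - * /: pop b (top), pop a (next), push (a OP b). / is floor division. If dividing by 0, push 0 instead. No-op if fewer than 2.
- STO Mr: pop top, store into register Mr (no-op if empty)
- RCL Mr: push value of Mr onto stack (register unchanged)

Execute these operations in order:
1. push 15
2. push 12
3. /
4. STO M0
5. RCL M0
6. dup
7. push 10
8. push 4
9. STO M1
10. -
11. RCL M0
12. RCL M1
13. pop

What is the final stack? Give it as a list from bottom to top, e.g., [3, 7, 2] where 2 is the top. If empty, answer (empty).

After op 1 (push 15): stack=[15] mem=[0,0,0,0]
After op 2 (push 12): stack=[15,12] mem=[0,0,0,0]
After op 3 (/): stack=[1] mem=[0,0,0,0]
After op 4 (STO M0): stack=[empty] mem=[1,0,0,0]
After op 5 (RCL M0): stack=[1] mem=[1,0,0,0]
After op 6 (dup): stack=[1,1] mem=[1,0,0,0]
After op 7 (push 10): stack=[1,1,10] mem=[1,0,0,0]
After op 8 (push 4): stack=[1,1,10,4] mem=[1,0,0,0]
After op 9 (STO M1): stack=[1,1,10] mem=[1,4,0,0]
After op 10 (-): stack=[1,-9] mem=[1,4,0,0]
After op 11 (RCL M0): stack=[1,-9,1] mem=[1,4,0,0]
After op 12 (RCL M1): stack=[1,-9,1,4] mem=[1,4,0,0]
After op 13 (pop): stack=[1,-9,1] mem=[1,4,0,0]

Answer: [1, -9, 1]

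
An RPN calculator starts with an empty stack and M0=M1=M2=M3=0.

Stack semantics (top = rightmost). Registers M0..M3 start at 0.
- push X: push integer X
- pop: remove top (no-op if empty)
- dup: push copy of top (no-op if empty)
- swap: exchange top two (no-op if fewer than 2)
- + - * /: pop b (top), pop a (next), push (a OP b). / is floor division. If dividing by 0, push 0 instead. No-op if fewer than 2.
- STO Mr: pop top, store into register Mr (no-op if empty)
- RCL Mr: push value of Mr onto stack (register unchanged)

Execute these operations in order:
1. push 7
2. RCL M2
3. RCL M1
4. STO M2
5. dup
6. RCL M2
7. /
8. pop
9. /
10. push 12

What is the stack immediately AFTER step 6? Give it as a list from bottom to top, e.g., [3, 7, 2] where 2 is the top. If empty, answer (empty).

After op 1 (push 7): stack=[7] mem=[0,0,0,0]
After op 2 (RCL M2): stack=[7,0] mem=[0,0,0,0]
After op 3 (RCL M1): stack=[7,0,0] mem=[0,0,0,0]
After op 4 (STO M2): stack=[7,0] mem=[0,0,0,0]
After op 5 (dup): stack=[7,0,0] mem=[0,0,0,0]
After op 6 (RCL M2): stack=[7,0,0,0] mem=[0,0,0,0]

[7, 0, 0, 0]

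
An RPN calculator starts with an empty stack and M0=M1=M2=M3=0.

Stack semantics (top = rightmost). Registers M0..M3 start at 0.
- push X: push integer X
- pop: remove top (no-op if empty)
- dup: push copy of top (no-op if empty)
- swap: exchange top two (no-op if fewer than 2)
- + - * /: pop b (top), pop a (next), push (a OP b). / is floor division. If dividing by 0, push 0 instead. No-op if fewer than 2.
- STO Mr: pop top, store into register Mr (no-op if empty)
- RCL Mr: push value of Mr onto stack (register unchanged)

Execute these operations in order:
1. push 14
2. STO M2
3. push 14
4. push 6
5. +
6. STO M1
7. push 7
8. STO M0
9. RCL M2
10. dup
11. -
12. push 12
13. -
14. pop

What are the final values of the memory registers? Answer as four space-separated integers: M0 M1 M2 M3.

After op 1 (push 14): stack=[14] mem=[0,0,0,0]
After op 2 (STO M2): stack=[empty] mem=[0,0,14,0]
After op 3 (push 14): stack=[14] mem=[0,0,14,0]
After op 4 (push 6): stack=[14,6] mem=[0,0,14,0]
After op 5 (+): stack=[20] mem=[0,0,14,0]
After op 6 (STO M1): stack=[empty] mem=[0,20,14,0]
After op 7 (push 7): stack=[7] mem=[0,20,14,0]
After op 8 (STO M0): stack=[empty] mem=[7,20,14,0]
After op 9 (RCL M2): stack=[14] mem=[7,20,14,0]
After op 10 (dup): stack=[14,14] mem=[7,20,14,0]
After op 11 (-): stack=[0] mem=[7,20,14,0]
After op 12 (push 12): stack=[0,12] mem=[7,20,14,0]
After op 13 (-): stack=[-12] mem=[7,20,14,0]
After op 14 (pop): stack=[empty] mem=[7,20,14,0]

Answer: 7 20 14 0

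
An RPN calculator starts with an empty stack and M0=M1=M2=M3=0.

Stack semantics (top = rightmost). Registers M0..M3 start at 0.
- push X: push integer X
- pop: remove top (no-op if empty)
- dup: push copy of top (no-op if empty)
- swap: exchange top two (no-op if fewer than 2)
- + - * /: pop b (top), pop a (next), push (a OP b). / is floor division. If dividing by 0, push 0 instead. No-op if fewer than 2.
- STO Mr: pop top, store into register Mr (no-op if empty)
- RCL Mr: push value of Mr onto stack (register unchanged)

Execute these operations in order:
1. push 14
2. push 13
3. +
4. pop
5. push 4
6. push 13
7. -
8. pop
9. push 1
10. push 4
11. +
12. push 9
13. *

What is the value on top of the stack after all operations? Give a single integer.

After op 1 (push 14): stack=[14] mem=[0,0,0,0]
After op 2 (push 13): stack=[14,13] mem=[0,0,0,0]
After op 3 (+): stack=[27] mem=[0,0,0,0]
After op 4 (pop): stack=[empty] mem=[0,0,0,0]
After op 5 (push 4): stack=[4] mem=[0,0,0,0]
After op 6 (push 13): stack=[4,13] mem=[0,0,0,0]
After op 7 (-): stack=[-9] mem=[0,0,0,0]
After op 8 (pop): stack=[empty] mem=[0,0,0,0]
After op 9 (push 1): stack=[1] mem=[0,0,0,0]
After op 10 (push 4): stack=[1,4] mem=[0,0,0,0]
After op 11 (+): stack=[5] mem=[0,0,0,0]
After op 12 (push 9): stack=[5,9] mem=[0,0,0,0]
After op 13 (*): stack=[45] mem=[0,0,0,0]

Answer: 45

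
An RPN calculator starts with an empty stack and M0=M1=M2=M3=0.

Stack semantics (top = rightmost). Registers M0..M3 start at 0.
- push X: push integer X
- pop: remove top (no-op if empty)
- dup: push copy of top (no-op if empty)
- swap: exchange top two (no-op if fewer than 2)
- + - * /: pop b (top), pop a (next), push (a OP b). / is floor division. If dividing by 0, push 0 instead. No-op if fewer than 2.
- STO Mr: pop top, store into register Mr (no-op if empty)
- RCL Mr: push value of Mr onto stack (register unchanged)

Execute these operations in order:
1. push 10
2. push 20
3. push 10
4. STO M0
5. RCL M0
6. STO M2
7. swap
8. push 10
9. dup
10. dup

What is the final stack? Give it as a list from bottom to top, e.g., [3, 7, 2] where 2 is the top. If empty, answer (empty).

Answer: [20, 10, 10, 10, 10]

Derivation:
After op 1 (push 10): stack=[10] mem=[0,0,0,0]
After op 2 (push 20): stack=[10,20] mem=[0,0,0,0]
After op 3 (push 10): stack=[10,20,10] mem=[0,0,0,0]
After op 4 (STO M0): stack=[10,20] mem=[10,0,0,0]
After op 5 (RCL M0): stack=[10,20,10] mem=[10,0,0,0]
After op 6 (STO M2): stack=[10,20] mem=[10,0,10,0]
After op 7 (swap): stack=[20,10] mem=[10,0,10,0]
After op 8 (push 10): stack=[20,10,10] mem=[10,0,10,0]
After op 9 (dup): stack=[20,10,10,10] mem=[10,0,10,0]
After op 10 (dup): stack=[20,10,10,10,10] mem=[10,0,10,0]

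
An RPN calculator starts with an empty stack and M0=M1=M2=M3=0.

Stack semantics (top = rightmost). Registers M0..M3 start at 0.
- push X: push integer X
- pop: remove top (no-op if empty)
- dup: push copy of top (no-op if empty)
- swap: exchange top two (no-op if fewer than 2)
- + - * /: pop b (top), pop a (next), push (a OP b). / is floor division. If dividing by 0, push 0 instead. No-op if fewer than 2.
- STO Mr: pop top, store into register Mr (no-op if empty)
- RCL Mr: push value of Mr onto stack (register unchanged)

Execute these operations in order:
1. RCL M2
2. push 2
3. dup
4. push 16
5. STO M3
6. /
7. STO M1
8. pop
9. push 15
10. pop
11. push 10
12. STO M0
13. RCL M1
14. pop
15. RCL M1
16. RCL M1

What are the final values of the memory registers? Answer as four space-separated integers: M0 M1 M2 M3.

After op 1 (RCL M2): stack=[0] mem=[0,0,0,0]
After op 2 (push 2): stack=[0,2] mem=[0,0,0,0]
After op 3 (dup): stack=[0,2,2] mem=[0,0,0,0]
After op 4 (push 16): stack=[0,2,2,16] mem=[0,0,0,0]
After op 5 (STO M3): stack=[0,2,2] mem=[0,0,0,16]
After op 6 (/): stack=[0,1] mem=[0,0,0,16]
After op 7 (STO M1): stack=[0] mem=[0,1,0,16]
After op 8 (pop): stack=[empty] mem=[0,1,0,16]
After op 9 (push 15): stack=[15] mem=[0,1,0,16]
After op 10 (pop): stack=[empty] mem=[0,1,0,16]
After op 11 (push 10): stack=[10] mem=[0,1,0,16]
After op 12 (STO M0): stack=[empty] mem=[10,1,0,16]
After op 13 (RCL M1): stack=[1] mem=[10,1,0,16]
After op 14 (pop): stack=[empty] mem=[10,1,0,16]
After op 15 (RCL M1): stack=[1] mem=[10,1,0,16]
After op 16 (RCL M1): stack=[1,1] mem=[10,1,0,16]

Answer: 10 1 0 16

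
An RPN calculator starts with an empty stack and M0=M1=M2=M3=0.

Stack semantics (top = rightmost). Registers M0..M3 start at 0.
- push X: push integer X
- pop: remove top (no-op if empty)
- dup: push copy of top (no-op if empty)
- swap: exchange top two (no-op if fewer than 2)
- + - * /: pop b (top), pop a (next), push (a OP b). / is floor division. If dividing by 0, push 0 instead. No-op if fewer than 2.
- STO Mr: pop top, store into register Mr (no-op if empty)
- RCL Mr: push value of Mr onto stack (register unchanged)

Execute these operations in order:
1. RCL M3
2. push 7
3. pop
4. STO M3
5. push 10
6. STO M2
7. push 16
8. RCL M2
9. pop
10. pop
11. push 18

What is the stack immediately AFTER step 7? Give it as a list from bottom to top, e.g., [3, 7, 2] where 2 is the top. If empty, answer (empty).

After op 1 (RCL M3): stack=[0] mem=[0,0,0,0]
After op 2 (push 7): stack=[0,7] mem=[0,0,0,0]
After op 3 (pop): stack=[0] mem=[0,0,0,0]
After op 4 (STO M3): stack=[empty] mem=[0,0,0,0]
After op 5 (push 10): stack=[10] mem=[0,0,0,0]
After op 6 (STO M2): stack=[empty] mem=[0,0,10,0]
After op 7 (push 16): stack=[16] mem=[0,0,10,0]

[16]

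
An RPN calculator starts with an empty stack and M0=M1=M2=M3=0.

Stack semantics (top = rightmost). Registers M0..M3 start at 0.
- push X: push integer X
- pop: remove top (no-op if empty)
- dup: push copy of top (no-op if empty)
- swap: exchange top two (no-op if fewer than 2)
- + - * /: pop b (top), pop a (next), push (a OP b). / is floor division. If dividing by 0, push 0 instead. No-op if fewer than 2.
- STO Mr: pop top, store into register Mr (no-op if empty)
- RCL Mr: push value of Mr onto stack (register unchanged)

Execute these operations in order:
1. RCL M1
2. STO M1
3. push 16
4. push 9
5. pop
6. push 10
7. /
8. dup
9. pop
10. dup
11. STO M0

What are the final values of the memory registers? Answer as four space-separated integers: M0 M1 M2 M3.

Answer: 1 0 0 0

Derivation:
After op 1 (RCL M1): stack=[0] mem=[0,0,0,0]
After op 2 (STO M1): stack=[empty] mem=[0,0,0,0]
After op 3 (push 16): stack=[16] mem=[0,0,0,0]
After op 4 (push 9): stack=[16,9] mem=[0,0,0,0]
After op 5 (pop): stack=[16] mem=[0,0,0,0]
After op 6 (push 10): stack=[16,10] mem=[0,0,0,0]
After op 7 (/): stack=[1] mem=[0,0,0,0]
After op 8 (dup): stack=[1,1] mem=[0,0,0,0]
After op 9 (pop): stack=[1] mem=[0,0,0,0]
After op 10 (dup): stack=[1,1] mem=[0,0,0,0]
After op 11 (STO M0): stack=[1] mem=[1,0,0,0]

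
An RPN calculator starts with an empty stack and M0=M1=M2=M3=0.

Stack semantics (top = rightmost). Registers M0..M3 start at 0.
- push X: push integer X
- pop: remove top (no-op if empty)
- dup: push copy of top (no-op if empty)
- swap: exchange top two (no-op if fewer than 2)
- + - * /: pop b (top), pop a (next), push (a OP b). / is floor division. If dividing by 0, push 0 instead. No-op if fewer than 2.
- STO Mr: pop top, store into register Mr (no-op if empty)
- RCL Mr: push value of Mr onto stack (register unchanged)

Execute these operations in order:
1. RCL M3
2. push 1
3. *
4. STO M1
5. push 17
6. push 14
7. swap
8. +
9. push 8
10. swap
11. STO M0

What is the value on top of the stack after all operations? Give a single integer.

Answer: 8

Derivation:
After op 1 (RCL M3): stack=[0] mem=[0,0,0,0]
After op 2 (push 1): stack=[0,1] mem=[0,0,0,0]
After op 3 (*): stack=[0] mem=[0,0,0,0]
After op 4 (STO M1): stack=[empty] mem=[0,0,0,0]
After op 5 (push 17): stack=[17] mem=[0,0,0,0]
After op 6 (push 14): stack=[17,14] mem=[0,0,0,0]
After op 7 (swap): stack=[14,17] mem=[0,0,0,0]
After op 8 (+): stack=[31] mem=[0,0,0,0]
After op 9 (push 8): stack=[31,8] mem=[0,0,0,0]
After op 10 (swap): stack=[8,31] mem=[0,0,0,0]
After op 11 (STO M0): stack=[8] mem=[31,0,0,0]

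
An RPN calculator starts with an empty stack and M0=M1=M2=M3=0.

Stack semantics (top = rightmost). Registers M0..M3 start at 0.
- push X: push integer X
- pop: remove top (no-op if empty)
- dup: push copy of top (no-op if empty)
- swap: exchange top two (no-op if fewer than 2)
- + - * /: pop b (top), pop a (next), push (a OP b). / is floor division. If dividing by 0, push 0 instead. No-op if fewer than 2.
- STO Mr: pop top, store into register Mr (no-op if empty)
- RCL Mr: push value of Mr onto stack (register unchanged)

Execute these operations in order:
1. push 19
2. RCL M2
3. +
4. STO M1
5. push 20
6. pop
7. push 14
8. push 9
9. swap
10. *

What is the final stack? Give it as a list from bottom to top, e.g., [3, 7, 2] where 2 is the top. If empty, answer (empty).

After op 1 (push 19): stack=[19] mem=[0,0,0,0]
After op 2 (RCL M2): stack=[19,0] mem=[0,0,0,0]
After op 3 (+): stack=[19] mem=[0,0,0,0]
After op 4 (STO M1): stack=[empty] mem=[0,19,0,0]
After op 5 (push 20): stack=[20] mem=[0,19,0,0]
After op 6 (pop): stack=[empty] mem=[0,19,0,0]
After op 7 (push 14): stack=[14] mem=[0,19,0,0]
After op 8 (push 9): stack=[14,9] mem=[0,19,0,0]
After op 9 (swap): stack=[9,14] mem=[0,19,0,0]
After op 10 (*): stack=[126] mem=[0,19,0,0]

Answer: [126]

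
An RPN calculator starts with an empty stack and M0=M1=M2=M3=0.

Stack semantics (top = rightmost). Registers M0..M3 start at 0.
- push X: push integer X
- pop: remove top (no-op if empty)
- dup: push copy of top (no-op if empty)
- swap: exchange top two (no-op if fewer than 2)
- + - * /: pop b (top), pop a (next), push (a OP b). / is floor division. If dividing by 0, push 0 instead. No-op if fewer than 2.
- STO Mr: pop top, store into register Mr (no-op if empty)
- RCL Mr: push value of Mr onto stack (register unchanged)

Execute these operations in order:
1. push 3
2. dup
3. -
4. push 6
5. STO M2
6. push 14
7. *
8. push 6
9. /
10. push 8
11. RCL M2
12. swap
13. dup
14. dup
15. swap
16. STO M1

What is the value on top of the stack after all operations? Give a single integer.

After op 1 (push 3): stack=[3] mem=[0,0,0,0]
After op 2 (dup): stack=[3,3] mem=[0,0,0,0]
After op 3 (-): stack=[0] mem=[0,0,0,0]
After op 4 (push 6): stack=[0,6] mem=[0,0,0,0]
After op 5 (STO M2): stack=[0] mem=[0,0,6,0]
After op 6 (push 14): stack=[0,14] mem=[0,0,6,0]
After op 7 (*): stack=[0] mem=[0,0,6,0]
After op 8 (push 6): stack=[0,6] mem=[0,0,6,0]
After op 9 (/): stack=[0] mem=[0,0,6,0]
After op 10 (push 8): stack=[0,8] mem=[0,0,6,0]
After op 11 (RCL M2): stack=[0,8,6] mem=[0,0,6,0]
After op 12 (swap): stack=[0,6,8] mem=[0,0,6,0]
After op 13 (dup): stack=[0,6,8,8] mem=[0,0,6,0]
After op 14 (dup): stack=[0,6,8,8,8] mem=[0,0,6,0]
After op 15 (swap): stack=[0,6,8,8,8] mem=[0,0,6,0]
After op 16 (STO M1): stack=[0,6,8,8] mem=[0,8,6,0]

Answer: 8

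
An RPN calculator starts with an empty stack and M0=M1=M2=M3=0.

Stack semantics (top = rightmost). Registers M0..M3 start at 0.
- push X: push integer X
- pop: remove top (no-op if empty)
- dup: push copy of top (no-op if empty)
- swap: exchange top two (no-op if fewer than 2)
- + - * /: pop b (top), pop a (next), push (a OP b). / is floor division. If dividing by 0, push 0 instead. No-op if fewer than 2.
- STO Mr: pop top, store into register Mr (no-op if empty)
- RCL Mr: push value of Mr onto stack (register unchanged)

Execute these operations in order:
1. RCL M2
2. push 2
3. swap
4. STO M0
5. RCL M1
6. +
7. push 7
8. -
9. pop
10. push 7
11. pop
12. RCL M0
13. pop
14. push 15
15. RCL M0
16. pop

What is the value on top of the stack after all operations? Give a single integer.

Answer: 15

Derivation:
After op 1 (RCL M2): stack=[0] mem=[0,0,0,0]
After op 2 (push 2): stack=[0,2] mem=[0,0,0,0]
After op 3 (swap): stack=[2,0] mem=[0,0,0,0]
After op 4 (STO M0): stack=[2] mem=[0,0,0,0]
After op 5 (RCL M1): stack=[2,0] mem=[0,0,0,0]
After op 6 (+): stack=[2] mem=[0,0,0,0]
After op 7 (push 7): stack=[2,7] mem=[0,0,0,0]
After op 8 (-): stack=[-5] mem=[0,0,0,0]
After op 9 (pop): stack=[empty] mem=[0,0,0,0]
After op 10 (push 7): stack=[7] mem=[0,0,0,0]
After op 11 (pop): stack=[empty] mem=[0,0,0,0]
After op 12 (RCL M0): stack=[0] mem=[0,0,0,0]
After op 13 (pop): stack=[empty] mem=[0,0,0,0]
After op 14 (push 15): stack=[15] mem=[0,0,0,0]
After op 15 (RCL M0): stack=[15,0] mem=[0,0,0,0]
After op 16 (pop): stack=[15] mem=[0,0,0,0]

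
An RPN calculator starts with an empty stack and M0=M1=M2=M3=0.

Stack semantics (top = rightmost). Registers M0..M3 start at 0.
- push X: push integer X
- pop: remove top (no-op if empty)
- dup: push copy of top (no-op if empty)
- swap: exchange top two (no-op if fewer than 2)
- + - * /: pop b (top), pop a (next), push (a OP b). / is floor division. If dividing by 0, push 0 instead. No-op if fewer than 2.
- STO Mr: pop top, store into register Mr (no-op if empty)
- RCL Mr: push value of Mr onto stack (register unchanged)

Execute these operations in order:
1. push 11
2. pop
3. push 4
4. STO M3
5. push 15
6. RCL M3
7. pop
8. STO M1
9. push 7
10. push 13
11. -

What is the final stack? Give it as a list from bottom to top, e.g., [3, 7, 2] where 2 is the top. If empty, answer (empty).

Answer: [-6]

Derivation:
After op 1 (push 11): stack=[11] mem=[0,0,0,0]
After op 2 (pop): stack=[empty] mem=[0,0,0,0]
After op 3 (push 4): stack=[4] mem=[0,0,0,0]
After op 4 (STO M3): stack=[empty] mem=[0,0,0,4]
After op 5 (push 15): stack=[15] mem=[0,0,0,4]
After op 6 (RCL M3): stack=[15,4] mem=[0,0,0,4]
After op 7 (pop): stack=[15] mem=[0,0,0,4]
After op 8 (STO M1): stack=[empty] mem=[0,15,0,4]
After op 9 (push 7): stack=[7] mem=[0,15,0,4]
After op 10 (push 13): stack=[7,13] mem=[0,15,0,4]
After op 11 (-): stack=[-6] mem=[0,15,0,4]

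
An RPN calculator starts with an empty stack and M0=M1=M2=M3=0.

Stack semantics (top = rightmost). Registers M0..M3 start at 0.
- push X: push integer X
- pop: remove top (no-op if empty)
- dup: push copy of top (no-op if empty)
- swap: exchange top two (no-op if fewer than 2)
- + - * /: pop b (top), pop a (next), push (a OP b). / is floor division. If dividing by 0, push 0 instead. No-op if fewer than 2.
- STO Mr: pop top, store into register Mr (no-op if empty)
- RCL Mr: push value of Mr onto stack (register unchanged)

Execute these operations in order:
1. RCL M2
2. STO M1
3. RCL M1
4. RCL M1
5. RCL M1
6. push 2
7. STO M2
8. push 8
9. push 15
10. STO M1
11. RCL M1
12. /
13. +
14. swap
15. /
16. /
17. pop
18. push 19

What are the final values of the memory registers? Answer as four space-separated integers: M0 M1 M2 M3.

Answer: 0 15 2 0

Derivation:
After op 1 (RCL M2): stack=[0] mem=[0,0,0,0]
After op 2 (STO M1): stack=[empty] mem=[0,0,0,0]
After op 3 (RCL M1): stack=[0] mem=[0,0,0,0]
After op 4 (RCL M1): stack=[0,0] mem=[0,0,0,0]
After op 5 (RCL M1): stack=[0,0,0] mem=[0,0,0,0]
After op 6 (push 2): stack=[0,0,0,2] mem=[0,0,0,0]
After op 7 (STO M2): stack=[0,0,0] mem=[0,0,2,0]
After op 8 (push 8): stack=[0,0,0,8] mem=[0,0,2,0]
After op 9 (push 15): stack=[0,0,0,8,15] mem=[0,0,2,0]
After op 10 (STO M1): stack=[0,0,0,8] mem=[0,15,2,0]
After op 11 (RCL M1): stack=[0,0,0,8,15] mem=[0,15,2,0]
After op 12 (/): stack=[0,0,0,0] mem=[0,15,2,0]
After op 13 (+): stack=[0,0,0] mem=[0,15,2,0]
After op 14 (swap): stack=[0,0,0] mem=[0,15,2,0]
After op 15 (/): stack=[0,0] mem=[0,15,2,0]
After op 16 (/): stack=[0] mem=[0,15,2,0]
After op 17 (pop): stack=[empty] mem=[0,15,2,0]
After op 18 (push 19): stack=[19] mem=[0,15,2,0]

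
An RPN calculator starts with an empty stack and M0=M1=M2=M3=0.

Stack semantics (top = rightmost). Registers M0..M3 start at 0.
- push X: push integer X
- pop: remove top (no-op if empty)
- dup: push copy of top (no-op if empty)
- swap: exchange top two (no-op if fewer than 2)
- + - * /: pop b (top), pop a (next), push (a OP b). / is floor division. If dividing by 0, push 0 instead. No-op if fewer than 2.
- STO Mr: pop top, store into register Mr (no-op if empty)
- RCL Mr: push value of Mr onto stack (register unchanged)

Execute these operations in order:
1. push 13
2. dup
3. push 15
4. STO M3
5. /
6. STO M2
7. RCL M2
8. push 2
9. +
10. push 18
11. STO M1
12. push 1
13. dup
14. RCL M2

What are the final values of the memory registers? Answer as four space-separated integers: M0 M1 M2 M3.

Answer: 0 18 1 15

Derivation:
After op 1 (push 13): stack=[13] mem=[0,0,0,0]
After op 2 (dup): stack=[13,13] mem=[0,0,0,0]
After op 3 (push 15): stack=[13,13,15] mem=[0,0,0,0]
After op 4 (STO M3): stack=[13,13] mem=[0,0,0,15]
After op 5 (/): stack=[1] mem=[0,0,0,15]
After op 6 (STO M2): stack=[empty] mem=[0,0,1,15]
After op 7 (RCL M2): stack=[1] mem=[0,0,1,15]
After op 8 (push 2): stack=[1,2] mem=[0,0,1,15]
After op 9 (+): stack=[3] mem=[0,0,1,15]
After op 10 (push 18): stack=[3,18] mem=[0,0,1,15]
After op 11 (STO M1): stack=[3] mem=[0,18,1,15]
After op 12 (push 1): stack=[3,1] mem=[0,18,1,15]
After op 13 (dup): stack=[3,1,1] mem=[0,18,1,15]
After op 14 (RCL M2): stack=[3,1,1,1] mem=[0,18,1,15]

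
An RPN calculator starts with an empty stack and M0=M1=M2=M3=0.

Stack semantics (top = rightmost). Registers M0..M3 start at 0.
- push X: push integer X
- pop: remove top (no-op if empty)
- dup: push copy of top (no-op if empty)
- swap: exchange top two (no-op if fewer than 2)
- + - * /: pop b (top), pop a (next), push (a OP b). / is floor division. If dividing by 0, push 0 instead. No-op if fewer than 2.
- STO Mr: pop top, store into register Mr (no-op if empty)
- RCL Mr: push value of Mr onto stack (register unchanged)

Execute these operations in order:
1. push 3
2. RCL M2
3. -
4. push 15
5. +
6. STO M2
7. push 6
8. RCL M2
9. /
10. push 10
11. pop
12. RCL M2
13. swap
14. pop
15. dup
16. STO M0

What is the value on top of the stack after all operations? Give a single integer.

After op 1 (push 3): stack=[3] mem=[0,0,0,0]
After op 2 (RCL M2): stack=[3,0] mem=[0,0,0,0]
After op 3 (-): stack=[3] mem=[0,0,0,0]
After op 4 (push 15): stack=[3,15] mem=[0,0,0,0]
After op 5 (+): stack=[18] mem=[0,0,0,0]
After op 6 (STO M2): stack=[empty] mem=[0,0,18,0]
After op 7 (push 6): stack=[6] mem=[0,0,18,0]
After op 8 (RCL M2): stack=[6,18] mem=[0,0,18,0]
After op 9 (/): stack=[0] mem=[0,0,18,0]
After op 10 (push 10): stack=[0,10] mem=[0,0,18,0]
After op 11 (pop): stack=[0] mem=[0,0,18,0]
After op 12 (RCL M2): stack=[0,18] mem=[0,0,18,0]
After op 13 (swap): stack=[18,0] mem=[0,0,18,0]
After op 14 (pop): stack=[18] mem=[0,0,18,0]
After op 15 (dup): stack=[18,18] mem=[0,0,18,0]
After op 16 (STO M0): stack=[18] mem=[18,0,18,0]

Answer: 18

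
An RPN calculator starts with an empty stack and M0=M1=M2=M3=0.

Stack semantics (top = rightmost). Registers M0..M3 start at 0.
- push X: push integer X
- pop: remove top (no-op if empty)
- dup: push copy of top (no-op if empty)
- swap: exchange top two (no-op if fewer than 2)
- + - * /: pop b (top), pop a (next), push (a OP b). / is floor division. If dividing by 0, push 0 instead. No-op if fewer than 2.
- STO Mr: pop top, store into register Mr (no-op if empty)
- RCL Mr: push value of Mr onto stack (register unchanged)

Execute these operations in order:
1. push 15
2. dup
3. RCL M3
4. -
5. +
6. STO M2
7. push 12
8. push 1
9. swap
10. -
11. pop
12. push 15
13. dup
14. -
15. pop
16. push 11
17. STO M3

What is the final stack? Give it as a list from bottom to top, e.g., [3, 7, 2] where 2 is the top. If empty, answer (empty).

After op 1 (push 15): stack=[15] mem=[0,0,0,0]
After op 2 (dup): stack=[15,15] mem=[0,0,0,0]
After op 3 (RCL M3): stack=[15,15,0] mem=[0,0,0,0]
After op 4 (-): stack=[15,15] mem=[0,0,0,0]
After op 5 (+): stack=[30] mem=[0,0,0,0]
After op 6 (STO M2): stack=[empty] mem=[0,0,30,0]
After op 7 (push 12): stack=[12] mem=[0,0,30,0]
After op 8 (push 1): stack=[12,1] mem=[0,0,30,0]
After op 9 (swap): stack=[1,12] mem=[0,0,30,0]
After op 10 (-): stack=[-11] mem=[0,0,30,0]
After op 11 (pop): stack=[empty] mem=[0,0,30,0]
After op 12 (push 15): stack=[15] mem=[0,0,30,0]
After op 13 (dup): stack=[15,15] mem=[0,0,30,0]
After op 14 (-): stack=[0] mem=[0,0,30,0]
After op 15 (pop): stack=[empty] mem=[0,0,30,0]
After op 16 (push 11): stack=[11] mem=[0,0,30,0]
After op 17 (STO M3): stack=[empty] mem=[0,0,30,11]

Answer: (empty)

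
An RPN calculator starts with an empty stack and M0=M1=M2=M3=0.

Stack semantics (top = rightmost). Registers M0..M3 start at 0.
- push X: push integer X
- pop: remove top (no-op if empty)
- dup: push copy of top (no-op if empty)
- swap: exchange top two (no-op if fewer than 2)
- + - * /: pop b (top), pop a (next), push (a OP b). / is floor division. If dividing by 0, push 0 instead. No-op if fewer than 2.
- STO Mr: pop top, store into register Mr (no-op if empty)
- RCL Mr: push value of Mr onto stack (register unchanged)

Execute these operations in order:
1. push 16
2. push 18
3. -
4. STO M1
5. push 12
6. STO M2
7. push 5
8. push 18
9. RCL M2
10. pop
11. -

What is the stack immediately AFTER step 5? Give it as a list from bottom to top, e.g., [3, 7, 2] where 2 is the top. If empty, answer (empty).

After op 1 (push 16): stack=[16] mem=[0,0,0,0]
After op 2 (push 18): stack=[16,18] mem=[0,0,0,0]
After op 3 (-): stack=[-2] mem=[0,0,0,0]
After op 4 (STO M1): stack=[empty] mem=[0,-2,0,0]
After op 5 (push 12): stack=[12] mem=[0,-2,0,0]

[12]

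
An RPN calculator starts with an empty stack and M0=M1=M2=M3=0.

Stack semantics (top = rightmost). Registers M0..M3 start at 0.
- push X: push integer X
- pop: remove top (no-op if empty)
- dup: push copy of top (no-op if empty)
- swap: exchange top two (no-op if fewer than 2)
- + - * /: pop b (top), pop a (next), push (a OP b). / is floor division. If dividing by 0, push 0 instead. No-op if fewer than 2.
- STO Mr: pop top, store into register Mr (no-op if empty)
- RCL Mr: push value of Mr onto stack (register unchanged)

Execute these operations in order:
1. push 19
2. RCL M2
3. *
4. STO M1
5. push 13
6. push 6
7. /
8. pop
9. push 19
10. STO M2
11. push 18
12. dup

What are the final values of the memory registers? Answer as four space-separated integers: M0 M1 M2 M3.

After op 1 (push 19): stack=[19] mem=[0,0,0,0]
After op 2 (RCL M2): stack=[19,0] mem=[0,0,0,0]
After op 3 (*): stack=[0] mem=[0,0,0,0]
After op 4 (STO M1): stack=[empty] mem=[0,0,0,0]
After op 5 (push 13): stack=[13] mem=[0,0,0,0]
After op 6 (push 6): stack=[13,6] mem=[0,0,0,0]
After op 7 (/): stack=[2] mem=[0,0,0,0]
After op 8 (pop): stack=[empty] mem=[0,0,0,0]
After op 9 (push 19): stack=[19] mem=[0,0,0,0]
After op 10 (STO M2): stack=[empty] mem=[0,0,19,0]
After op 11 (push 18): stack=[18] mem=[0,0,19,0]
After op 12 (dup): stack=[18,18] mem=[0,0,19,0]

Answer: 0 0 19 0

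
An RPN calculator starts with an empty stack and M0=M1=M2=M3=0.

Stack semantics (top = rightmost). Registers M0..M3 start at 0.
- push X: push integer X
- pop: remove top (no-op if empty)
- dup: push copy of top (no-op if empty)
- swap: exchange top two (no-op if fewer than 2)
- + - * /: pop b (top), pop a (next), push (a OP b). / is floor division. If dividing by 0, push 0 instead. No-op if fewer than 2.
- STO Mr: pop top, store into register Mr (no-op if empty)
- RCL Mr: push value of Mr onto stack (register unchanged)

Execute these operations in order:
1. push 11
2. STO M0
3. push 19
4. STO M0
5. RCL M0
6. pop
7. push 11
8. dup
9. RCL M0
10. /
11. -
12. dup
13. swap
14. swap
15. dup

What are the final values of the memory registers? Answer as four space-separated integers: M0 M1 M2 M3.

After op 1 (push 11): stack=[11] mem=[0,0,0,0]
After op 2 (STO M0): stack=[empty] mem=[11,0,0,0]
After op 3 (push 19): stack=[19] mem=[11,0,0,0]
After op 4 (STO M0): stack=[empty] mem=[19,0,0,0]
After op 5 (RCL M0): stack=[19] mem=[19,0,0,0]
After op 6 (pop): stack=[empty] mem=[19,0,0,0]
After op 7 (push 11): stack=[11] mem=[19,0,0,0]
After op 8 (dup): stack=[11,11] mem=[19,0,0,0]
After op 9 (RCL M0): stack=[11,11,19] mem=[19,0,0,0]
After op 10 (/): stack=[11,0] mem=[19,0,0,0]
After op 11 (-): stack=[11] mem=[19,0,0,0]
After op 12 (dup): stack=[11,11] mem=[19,0,0,0]
After op 13 (swap): stack=[11,11] mem=[19,0,0,0]
After op 14 (swap): stack=[11,11] mem=[19,0,0,0]
After op 15 (dup): stack=[11,11,11] mem=[19,0,0,0]

Answer: 19 0 0 0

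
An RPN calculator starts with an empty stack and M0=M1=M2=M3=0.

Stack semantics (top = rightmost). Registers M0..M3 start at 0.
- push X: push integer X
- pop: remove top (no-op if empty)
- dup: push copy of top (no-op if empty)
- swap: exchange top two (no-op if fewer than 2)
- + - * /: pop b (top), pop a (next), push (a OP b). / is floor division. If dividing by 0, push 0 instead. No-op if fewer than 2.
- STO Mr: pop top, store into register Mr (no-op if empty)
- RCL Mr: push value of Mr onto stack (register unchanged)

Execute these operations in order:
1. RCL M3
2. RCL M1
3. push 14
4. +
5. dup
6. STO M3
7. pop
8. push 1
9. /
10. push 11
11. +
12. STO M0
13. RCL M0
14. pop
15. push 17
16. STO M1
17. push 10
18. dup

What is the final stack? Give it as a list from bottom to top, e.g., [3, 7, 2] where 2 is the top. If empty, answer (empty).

Answer: [10, 10]

Derivation:
After op 1 (RCL M3): stack=[0] mem=[0,0,0,0]
After op 2 (RCL M1): stack=[0,0] mem=[0,0,0,0]
After op 3 (push 14): stack=[0,0,14] mem=[0,0,0,0]
After op 4 (+): stack=[0,14] mem=[0,0,0,0]
After op 5 (dup): stack=[0,14,14] mem=[0,0,0,0]
After op 6 (STO M3): stack=[0,14] mem=[0,0,0,14]
After op 7 (pop): stack=[0] mem=[0,0,0,14]
After op 8 (push 1): stack=[0,1] mem=[0,0,0,14]
After op 9 (/): stack=[0] mem=[0,0,0,14]
After op 10 (push 11): stack=[0,11] mem=[0,0,0,14]
After op 11 (+): stack=[11] mem=[0,0,0,14]
After op 12 (STO M0): stack=[empty] mem=[11,0,0,14]
After op 13 (RCL M0): stack=[11] mem=[11,0,0,14]
After op 14 (pop): stack=[empty] mem=[11,0,0,14]
After op 15 (push 17): stack=[17] mem=[11,0,0,14]
After op 16 (STO M1): stack=[empty] mem=[11,17,0,14]
After op 17 (push 10): stack=[10] mem=[11,17,0,14]
After op 18 (dup): stack=[10,10] mem=[11,17,0,14]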